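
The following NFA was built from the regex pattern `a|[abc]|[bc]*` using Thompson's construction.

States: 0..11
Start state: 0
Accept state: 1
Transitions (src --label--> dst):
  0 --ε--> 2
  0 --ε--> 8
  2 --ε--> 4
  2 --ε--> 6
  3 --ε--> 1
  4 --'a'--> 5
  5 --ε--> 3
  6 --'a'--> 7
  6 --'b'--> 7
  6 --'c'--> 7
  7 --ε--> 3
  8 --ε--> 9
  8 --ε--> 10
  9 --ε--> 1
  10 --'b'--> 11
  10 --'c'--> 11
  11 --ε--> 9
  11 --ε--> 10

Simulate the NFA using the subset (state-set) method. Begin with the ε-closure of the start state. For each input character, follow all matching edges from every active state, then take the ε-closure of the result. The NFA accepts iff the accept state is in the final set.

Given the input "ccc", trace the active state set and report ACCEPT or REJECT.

S₀ = ε-closure({0}) = {0,1,2,4,6,8,9,10}
'c' @ 1: {1,3,7,9,10,11}  ✓accept
'c' @ 2: {1,9,10,11}  ✓accept
'c' @ 3: {1,9,10,11}  ✓accept
end set {1,9,10,11} — state 1 in

Answer: ACCEPT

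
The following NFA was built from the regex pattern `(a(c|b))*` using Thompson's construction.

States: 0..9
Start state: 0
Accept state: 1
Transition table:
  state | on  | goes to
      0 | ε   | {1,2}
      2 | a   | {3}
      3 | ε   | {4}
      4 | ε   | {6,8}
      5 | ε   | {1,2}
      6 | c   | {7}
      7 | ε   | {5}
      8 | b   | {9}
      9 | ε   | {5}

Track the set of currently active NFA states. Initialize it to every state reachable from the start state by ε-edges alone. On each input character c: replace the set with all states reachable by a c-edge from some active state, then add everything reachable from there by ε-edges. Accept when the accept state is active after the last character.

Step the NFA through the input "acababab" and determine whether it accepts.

start: ε-closure({0}) = {0,1,2}
'a' @ 1: {3,4,6,8}
'c' @ 2: {1,2,5,7}  [accepting]
'a' @ 3: {3,4,6,8}
'b' @ 4: {1,2,5,9}  [accepting]
'a' @ 5: {3,4,6,8}
'b' @ 6: {1,2,5,9}  [accepting]
'a' @ 7: {3,4,6,8}
'b' @ 8: {1,2,5,9}  [accepting]
after full input: {1,2,5,9}  (accept=1 in)

Answer: ACCEPT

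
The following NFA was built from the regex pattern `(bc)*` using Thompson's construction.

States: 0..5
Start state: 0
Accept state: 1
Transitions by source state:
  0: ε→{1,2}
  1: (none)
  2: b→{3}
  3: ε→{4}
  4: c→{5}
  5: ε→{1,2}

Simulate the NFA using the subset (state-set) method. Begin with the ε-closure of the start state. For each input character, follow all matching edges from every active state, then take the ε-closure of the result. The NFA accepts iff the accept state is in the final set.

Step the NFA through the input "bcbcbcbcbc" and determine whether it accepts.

initial (ε-close {0}): {0,1,2}
'b' @ 1: {3,4}
'c' @ 2: {1,2,5}  ✓accept
'b' @ 3: {3,4}
'c' @ 4: {1,2,5}  ✓accept
'b' @ 5: {3,4}
'c' @ 6: {1,2,5}  ✓accept
'b' @ 7: {3,4}
'c' @ 8: {1,2,5}  ✓accept
'b' @ 9: {3,4}
'c' @ 10: {1,2,5}  ✓accept
final: {1,2,5}; accept 1 in set

Answer: ACCEPT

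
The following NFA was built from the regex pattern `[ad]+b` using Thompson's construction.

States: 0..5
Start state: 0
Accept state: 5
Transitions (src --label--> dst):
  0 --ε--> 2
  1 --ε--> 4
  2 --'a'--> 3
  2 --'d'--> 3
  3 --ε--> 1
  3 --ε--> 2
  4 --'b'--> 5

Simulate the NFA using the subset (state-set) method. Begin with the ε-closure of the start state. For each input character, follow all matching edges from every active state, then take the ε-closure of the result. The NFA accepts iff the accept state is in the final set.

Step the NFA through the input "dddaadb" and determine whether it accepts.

Answer: ACCEPT

Derivation:
S₀ = ε-closure({0}) = {0,2}
'd' @ 1: {1,2,3,4}
'd' @ 2: {1,2,3,4}
'd' @ 3: {1,2,3,4}
'a' @ 4: {1,2,3,4}
'a' @ 5: {1,2,3,4}
'd' @ 6: {1,2,3,4}
'b' @ 7: {5}  [accepting]
after full input: {5}  (accept=5 in)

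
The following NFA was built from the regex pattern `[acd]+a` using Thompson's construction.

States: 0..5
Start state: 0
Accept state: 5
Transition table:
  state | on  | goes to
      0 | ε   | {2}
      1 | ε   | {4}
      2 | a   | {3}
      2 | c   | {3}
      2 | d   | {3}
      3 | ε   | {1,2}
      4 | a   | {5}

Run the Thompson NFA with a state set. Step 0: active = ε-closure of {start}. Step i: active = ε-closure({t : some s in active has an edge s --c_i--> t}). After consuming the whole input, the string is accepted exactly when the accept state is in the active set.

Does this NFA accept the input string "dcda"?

start: ε-closure({0}) = {0,2}
'd' @ 1: {1,2,3,4}
'c' @ 2: {1,2,3,4}
'd' @ 3: {1,2,3,4}
'a' @ 4: {1,2,3,4,5}  ✓accept
end set {1,2,3,4,5} — state 5 in

Answer: ACCEPT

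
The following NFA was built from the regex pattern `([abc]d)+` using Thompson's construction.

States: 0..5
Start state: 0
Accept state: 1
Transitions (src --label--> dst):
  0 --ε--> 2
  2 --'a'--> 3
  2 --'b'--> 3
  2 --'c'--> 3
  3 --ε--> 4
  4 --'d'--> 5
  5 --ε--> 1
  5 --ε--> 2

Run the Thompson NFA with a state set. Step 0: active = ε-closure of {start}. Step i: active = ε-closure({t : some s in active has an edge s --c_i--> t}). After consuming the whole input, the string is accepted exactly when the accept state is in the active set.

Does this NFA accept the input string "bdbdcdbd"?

Answer: ACCEPT

Trace:
S₀ = ε-closure({0}) = {0,2}
'b' @ 1: {3,4}
'd' @ 2: {1,2,5}  [accepting]
'b' @ 3: {3,4}
'd' @ 4: {1,2,5}  [accepting]
'c' @ 5: {3,4}
'd' @ 6: {1,2,5}  [accepting]
'b' @ 7: {3,4}
'd' @ 8: {1,2,5}  [accepting]
after full input: {1,2,5}  (accept=1 in)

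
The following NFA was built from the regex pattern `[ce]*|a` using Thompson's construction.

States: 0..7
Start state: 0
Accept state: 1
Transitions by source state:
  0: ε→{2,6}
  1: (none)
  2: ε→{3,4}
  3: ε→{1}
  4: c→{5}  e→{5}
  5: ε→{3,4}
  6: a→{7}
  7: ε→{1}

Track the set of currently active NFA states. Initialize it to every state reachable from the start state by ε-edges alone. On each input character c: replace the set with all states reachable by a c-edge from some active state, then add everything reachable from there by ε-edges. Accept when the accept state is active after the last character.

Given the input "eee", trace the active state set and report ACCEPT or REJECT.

initial (ε-close {0}): {0,1,2,3,4,6}
'e' @ 1: {1,3,4,5}  (accept∈set)
'e' @ 2: {1,3,4,5}  (accept∈set)
'e' @ 3: {1,3,4,5}  (accept∈set)
after full input: {1,3,4,5}  (accept=1 in)

Answer: ACCEPT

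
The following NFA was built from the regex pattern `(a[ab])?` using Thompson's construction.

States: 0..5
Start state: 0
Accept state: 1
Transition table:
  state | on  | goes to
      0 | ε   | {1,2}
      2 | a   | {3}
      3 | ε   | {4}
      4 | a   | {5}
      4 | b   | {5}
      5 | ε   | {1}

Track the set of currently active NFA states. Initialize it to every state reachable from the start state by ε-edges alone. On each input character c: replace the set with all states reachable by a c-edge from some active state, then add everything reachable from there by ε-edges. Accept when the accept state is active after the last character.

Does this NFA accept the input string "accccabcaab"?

start: ε-closure({0}) = {0,1,2}
'a' @ 1: {3,4}
'c' @ 2: {}  — state set empty
rest 'cccabcaab' ignored (set empty)
after full input: {}  (accept=1 not in)

Answer: REJECT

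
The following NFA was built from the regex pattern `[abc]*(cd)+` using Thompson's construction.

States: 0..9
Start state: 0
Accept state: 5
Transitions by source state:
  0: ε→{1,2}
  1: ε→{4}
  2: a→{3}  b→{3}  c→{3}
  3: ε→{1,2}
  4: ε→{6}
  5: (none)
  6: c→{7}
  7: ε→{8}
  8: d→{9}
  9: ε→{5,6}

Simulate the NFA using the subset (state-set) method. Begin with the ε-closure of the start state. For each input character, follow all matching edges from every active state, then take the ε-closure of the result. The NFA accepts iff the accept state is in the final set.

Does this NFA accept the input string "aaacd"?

Answer: ACCEPT

Derivation:
start: ε-closure({0}) = {0,1,2,4,6}
'a' @ 1: {1,2,3,4,6}
'a' @ 2: {1,2,3,4,6}
'a' @ 3: {1,2,3,4,6}
'c' @ 4: {1,2,3,4,6,7,8}
'd' @ 5: {5,6,9}  [accepting]
after full input: {5,6,9}  (accept=5 in)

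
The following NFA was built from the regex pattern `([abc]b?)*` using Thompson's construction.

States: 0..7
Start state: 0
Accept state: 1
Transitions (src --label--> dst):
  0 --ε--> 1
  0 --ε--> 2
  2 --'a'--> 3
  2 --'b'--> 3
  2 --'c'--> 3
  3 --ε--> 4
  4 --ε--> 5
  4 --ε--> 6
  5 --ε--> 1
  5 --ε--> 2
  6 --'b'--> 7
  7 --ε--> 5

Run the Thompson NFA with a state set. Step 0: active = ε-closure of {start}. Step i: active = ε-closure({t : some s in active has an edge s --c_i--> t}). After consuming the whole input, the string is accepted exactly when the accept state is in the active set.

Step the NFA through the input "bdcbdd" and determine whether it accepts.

S₀ = ε-closure({0}) = {0,1,2}
'b' @ 1: {1,2,3,4,5,6}  [accepting]
'd' @ 2: {}  — no active states
rest 'cbdd' ignored (set empty)
end set {} — state 1 not in

Answer: REJECT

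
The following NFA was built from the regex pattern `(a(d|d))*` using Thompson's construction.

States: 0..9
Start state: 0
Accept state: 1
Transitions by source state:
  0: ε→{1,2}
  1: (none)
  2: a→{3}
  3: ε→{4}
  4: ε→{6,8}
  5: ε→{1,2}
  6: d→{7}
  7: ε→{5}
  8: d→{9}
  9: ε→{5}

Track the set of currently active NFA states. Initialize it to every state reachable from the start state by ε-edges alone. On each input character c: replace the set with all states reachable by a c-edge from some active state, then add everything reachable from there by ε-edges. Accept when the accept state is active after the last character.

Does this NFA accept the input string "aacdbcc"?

Answer: REJECT

Derivation:
initial (ε-close {0}): {0,1,2}
'a' @ 1: {3,4,6,8}
'a' @ 2: {}  — state set empty
rest 'cdbcc' ignored (set empty)
after full input: {}  (accept=1 not in)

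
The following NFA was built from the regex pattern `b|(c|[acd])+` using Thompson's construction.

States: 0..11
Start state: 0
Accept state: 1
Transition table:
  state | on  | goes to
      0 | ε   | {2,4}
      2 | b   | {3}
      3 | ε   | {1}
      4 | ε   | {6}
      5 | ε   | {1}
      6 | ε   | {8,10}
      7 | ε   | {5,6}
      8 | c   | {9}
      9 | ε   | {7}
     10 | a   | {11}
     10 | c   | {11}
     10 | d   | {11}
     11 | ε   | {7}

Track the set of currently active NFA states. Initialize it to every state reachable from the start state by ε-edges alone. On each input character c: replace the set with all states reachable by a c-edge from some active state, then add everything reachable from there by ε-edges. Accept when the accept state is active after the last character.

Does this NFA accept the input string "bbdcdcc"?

Answer: REJECT

Derivation:
initial (ε-close {0}): {0,2,4,6,8,10}
'b' @ 1: {1,3}  (accept∈set)
'b' @ 2: {}  — no active states
rest 'dcdcc' ignored (set empty)
final: {}; accept 1 not in set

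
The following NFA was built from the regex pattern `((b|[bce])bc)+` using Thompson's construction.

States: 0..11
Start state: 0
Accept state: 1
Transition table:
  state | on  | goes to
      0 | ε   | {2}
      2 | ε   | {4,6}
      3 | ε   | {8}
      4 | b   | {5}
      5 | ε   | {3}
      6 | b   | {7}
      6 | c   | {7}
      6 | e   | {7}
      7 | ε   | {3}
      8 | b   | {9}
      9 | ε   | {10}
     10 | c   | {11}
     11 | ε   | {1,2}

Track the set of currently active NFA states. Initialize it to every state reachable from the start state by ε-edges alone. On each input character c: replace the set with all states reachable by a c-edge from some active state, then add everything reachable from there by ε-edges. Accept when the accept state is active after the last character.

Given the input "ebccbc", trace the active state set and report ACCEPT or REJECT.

Answer: ACCEPT

Trace:
start: ε-closure({0}) = {0,2,4,6}
'e' @ 1: {3,7,8}
'b' @ 2: {9,10}
'c' @ 3: {1,2,4,6,11}  ✓accept
'c' @ 4: {3,7,8}
'b' @ 5: {9,10}
'c' @ 6: {1,2,4,6,11}  ✓accept
final: {1,2,4,6,11}; accept 1 in set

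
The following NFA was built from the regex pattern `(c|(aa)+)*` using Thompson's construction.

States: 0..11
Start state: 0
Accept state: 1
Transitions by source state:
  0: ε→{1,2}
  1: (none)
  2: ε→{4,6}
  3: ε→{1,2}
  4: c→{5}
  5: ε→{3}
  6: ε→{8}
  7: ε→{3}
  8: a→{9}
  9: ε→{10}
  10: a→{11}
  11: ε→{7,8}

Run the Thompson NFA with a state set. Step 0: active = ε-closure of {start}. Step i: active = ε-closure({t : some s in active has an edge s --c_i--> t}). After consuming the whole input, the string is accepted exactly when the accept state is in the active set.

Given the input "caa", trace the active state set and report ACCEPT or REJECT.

S₀ = ε-closure({0}) = {0,1,2,4,6,8}
'c' @ 1: {1,2,3,4,5,6,8}  (accept∈set)
'a' @ 2: {9,10}
'a' @ 3: {1,2,3,4,6,7,8,11}  (accept∈set)
final: {1,2,3,4,6,7,8,11}; accept 1 in set

Answer: ACCEPT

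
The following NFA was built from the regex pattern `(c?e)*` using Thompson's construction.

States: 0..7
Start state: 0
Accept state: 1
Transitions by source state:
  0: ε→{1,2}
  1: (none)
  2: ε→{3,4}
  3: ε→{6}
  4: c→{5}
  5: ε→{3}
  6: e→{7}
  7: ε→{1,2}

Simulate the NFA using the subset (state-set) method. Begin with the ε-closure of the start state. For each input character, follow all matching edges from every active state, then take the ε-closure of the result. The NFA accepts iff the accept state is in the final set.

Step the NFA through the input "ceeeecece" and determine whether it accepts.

S₀ = ε-closure({0}) = {0,1,2,3,4,6}
'c' @ 1: {3,5,6}
'e' @ 2: {1,2,3,4,6,7}  (accept∈set)
'e' @ 3: {1,2,3,4,6,7}  (accept∈set)
'e' @ 4: {1,2,3,4,6,7}  (accept∈set)
'e' @ 5: {1,2,3,4,6,7}  (accept∈set)
'c' @ 6: {3,5,6}
'e' @ 7: {1,2,3,4,6,7}  (accept∈set)
'c' @ 8: {3,5,6}
'e' @ 9: {1,2,3,4,6,7}  (accept∈set)
end set {1,2,3,4,6,7} — state 1 in

Answer: ACCEPT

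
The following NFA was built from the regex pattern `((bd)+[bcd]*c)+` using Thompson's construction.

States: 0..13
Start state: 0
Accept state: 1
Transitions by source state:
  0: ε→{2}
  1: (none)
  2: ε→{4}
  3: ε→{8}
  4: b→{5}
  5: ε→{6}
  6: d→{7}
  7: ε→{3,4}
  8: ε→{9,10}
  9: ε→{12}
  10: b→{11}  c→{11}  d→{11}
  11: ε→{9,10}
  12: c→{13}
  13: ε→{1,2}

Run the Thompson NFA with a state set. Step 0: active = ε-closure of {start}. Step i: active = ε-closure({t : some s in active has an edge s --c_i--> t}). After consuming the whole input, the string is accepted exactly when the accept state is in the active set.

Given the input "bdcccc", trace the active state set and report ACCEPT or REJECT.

Answer: ACCEPT

Trace:
initial (ε-close {0}): {0,2,4}
'b' @ 1: {5,6}
'd' @ 2: {3,4,7,8,9,10,12}
'c' @ 3: {1,2,4,9,10,11,12,13}  [accepting]
'c' @ 4: {1,2,4,9,10,11,12,13}  [accepting]
'c' @ 5: {1,2,4,9,10,11,12,13}  [accepting]
'c' @ 6: {1,2,4,9,10,11,12,13}  [accepting]
end set {1,2,4,9,10,11,12,13} — state 1 in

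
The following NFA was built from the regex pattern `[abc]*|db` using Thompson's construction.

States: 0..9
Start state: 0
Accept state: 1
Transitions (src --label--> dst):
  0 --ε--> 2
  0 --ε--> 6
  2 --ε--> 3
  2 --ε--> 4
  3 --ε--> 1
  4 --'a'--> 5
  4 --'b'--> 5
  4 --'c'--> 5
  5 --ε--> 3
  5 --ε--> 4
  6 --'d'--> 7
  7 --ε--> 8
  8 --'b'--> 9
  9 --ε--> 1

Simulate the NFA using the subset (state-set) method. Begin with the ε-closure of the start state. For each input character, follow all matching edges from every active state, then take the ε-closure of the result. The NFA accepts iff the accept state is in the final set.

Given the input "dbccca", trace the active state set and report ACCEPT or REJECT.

initial (ε-close {0}): {0,1,2,3,4,6}
'd' @ 1: {7,8}
'b' @ 2: {1,9}  [accepting]
'c' @ 3: {}  — dead — no transitions
rest 'cca' ignored (set empty)
end set {} — state 1 not in

Answer: REJECT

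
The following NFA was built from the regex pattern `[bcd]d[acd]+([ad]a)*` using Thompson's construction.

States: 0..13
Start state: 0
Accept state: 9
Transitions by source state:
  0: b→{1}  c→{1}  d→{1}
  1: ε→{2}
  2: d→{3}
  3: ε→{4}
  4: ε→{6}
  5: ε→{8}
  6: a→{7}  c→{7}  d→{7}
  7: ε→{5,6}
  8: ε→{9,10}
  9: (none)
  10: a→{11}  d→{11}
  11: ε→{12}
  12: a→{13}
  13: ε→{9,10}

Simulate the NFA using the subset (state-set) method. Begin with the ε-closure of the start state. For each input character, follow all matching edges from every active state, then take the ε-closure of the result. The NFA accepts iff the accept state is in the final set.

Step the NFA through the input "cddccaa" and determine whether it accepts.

Answer: ACCEPT

Trace:
S₀ = ε-closure({0}) = {0}
'c' @ 1: {1,2}
'd' @ 2: {3,4,6}
'd' @ 3: {5,6,7,8,9,10}  ✓accept
'c' @ 4: {5,6,7,8,9,10}  ✓accept
'c' @ 5: {5,6,7,8,9,10}  ✓accept
'a' @ 6: {5,6,7,8,9,10,11,12}  ✓accept
'a' @ 7: {5,6,7,8,9,10,11,12,13}  ✓accept
end set {5,6,7,8,9,10,11,12,13} — state 9 in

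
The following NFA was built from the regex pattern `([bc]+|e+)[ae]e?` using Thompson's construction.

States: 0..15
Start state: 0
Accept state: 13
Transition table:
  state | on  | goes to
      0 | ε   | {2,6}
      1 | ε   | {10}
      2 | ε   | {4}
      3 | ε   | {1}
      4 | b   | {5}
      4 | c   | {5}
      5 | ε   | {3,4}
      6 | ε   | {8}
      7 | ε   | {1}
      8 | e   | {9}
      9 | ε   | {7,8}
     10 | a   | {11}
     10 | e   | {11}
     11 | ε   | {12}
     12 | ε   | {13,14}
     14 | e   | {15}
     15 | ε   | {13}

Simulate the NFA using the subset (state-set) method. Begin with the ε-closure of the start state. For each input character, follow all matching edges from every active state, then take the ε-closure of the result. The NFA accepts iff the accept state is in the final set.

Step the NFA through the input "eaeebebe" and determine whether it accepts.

start: ε-closure({0}) = {0,2,4,6,8}
'e' @ 1: {1,7,8,9,10}
'a' @ 2: {11,12,13,14}  ✓accept
'e' @ 3: {13,15}  ✓accept
'e' @ 4: {}  — state set empty
rest 'bebe' ignored (set empty)
after full input: {}  (accept=13 not in)

Answer: REJECT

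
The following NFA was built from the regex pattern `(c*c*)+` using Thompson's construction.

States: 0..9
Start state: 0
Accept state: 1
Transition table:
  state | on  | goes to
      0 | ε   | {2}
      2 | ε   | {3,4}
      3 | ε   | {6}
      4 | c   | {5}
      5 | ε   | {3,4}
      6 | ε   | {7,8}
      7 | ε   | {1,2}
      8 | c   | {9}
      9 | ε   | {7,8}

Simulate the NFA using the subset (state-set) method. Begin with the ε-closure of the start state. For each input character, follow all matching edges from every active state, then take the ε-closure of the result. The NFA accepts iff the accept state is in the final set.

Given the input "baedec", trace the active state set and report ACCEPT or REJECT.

Answer: REJECT

Trace:
start: ε-closure({0}) = {0,1,2,3,4,6,7,8}
'b' @ 1: {}  — dead — no transitions
rest 'aedec' ignored (set empty)
end set {} — state 1 not in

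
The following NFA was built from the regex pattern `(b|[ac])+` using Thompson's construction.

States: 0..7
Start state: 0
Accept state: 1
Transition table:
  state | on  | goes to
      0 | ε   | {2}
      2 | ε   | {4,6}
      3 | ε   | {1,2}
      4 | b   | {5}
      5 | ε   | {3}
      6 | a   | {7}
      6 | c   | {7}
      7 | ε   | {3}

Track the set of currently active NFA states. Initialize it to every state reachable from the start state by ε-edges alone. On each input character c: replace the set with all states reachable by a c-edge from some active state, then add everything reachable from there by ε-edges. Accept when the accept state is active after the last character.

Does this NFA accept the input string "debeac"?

S₀ = ε-closure({0}) = {0,2,4,6}
'd' @ 1: {}  — state set empty
rest 'ebeac' ignored (set empty)
end set {} — state 1 not in

Answer: REJECT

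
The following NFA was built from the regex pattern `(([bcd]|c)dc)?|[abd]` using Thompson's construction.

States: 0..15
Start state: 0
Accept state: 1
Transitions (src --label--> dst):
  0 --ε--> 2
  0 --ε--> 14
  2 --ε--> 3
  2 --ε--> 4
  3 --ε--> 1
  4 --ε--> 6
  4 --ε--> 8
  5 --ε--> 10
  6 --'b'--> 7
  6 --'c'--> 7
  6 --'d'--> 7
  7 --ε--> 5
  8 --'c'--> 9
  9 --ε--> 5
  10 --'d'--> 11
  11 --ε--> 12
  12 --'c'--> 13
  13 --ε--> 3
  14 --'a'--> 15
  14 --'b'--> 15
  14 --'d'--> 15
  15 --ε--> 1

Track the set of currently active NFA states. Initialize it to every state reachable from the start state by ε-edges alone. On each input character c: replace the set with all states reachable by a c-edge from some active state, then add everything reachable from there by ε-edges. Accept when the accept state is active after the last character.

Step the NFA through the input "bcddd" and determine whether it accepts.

S₀ = ε-closure({0}) = {0,1,2,3,4,6,8,14}
'b' @ 1: {1,5,7,10,15}  ✓accept
'c' @ 2: {}  — state set empty
rest 'ddd' ignored (set empty)
after full input: {}  (accept=1 not in)

Answer: REJECT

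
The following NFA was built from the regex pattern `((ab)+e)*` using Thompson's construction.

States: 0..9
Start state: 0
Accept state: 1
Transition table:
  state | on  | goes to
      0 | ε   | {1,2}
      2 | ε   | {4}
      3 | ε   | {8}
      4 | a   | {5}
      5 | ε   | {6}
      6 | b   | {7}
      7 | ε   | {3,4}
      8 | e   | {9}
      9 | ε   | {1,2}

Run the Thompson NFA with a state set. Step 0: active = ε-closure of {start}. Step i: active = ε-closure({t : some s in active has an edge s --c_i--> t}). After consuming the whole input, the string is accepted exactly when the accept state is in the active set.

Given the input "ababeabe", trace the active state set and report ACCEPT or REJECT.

Answer: ACCEPT

Trace:
initial (ε-close {0}): {0,1,2,4}
'a' @ 1: {5,6}
'b' @ 2: {3,4,7,8}
'a' @ 3: {5,6}
'b' @ 4: {3,4,7,8}
'e' @ 5: {1,2,4,9}  ✓accept
'a' @ 6: {5,6}
'b' @ 7: {3,4,7,8}
'e' @ 8: {1,2,4,9}  ✓accept
end set {1,2,4,9} — state 1 in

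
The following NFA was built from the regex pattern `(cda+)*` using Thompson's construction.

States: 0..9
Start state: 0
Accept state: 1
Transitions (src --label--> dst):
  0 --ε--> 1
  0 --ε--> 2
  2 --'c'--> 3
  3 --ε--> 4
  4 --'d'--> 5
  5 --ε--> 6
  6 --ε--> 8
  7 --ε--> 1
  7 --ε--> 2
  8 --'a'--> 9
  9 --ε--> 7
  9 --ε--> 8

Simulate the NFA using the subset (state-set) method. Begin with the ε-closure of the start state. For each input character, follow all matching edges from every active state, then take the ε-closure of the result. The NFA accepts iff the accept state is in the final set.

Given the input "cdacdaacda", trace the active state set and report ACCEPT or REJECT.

Answer: ACCEPT

Steps:
start: ε-closure({0}) = {0,1,2}
'c' @ 1: {3,4}
'd' @ 2: {5,6,8}
'a' @ 3: {1,2,7,8,9}  [accepting]
'c' @ 4: {3,4}
'd' @ 5: {5,6,8}
'a' @ 6: {1,2,7,8,9}  [accepting]
'a' @ 7: {1,2,7,8,9}  [accepting]
'c' @ 8: {3,4}
'd' @ 9: {5,6,8}
'a' @ 10: {1,2,7,8,9}  [accepting]
final: {1,2,7,8,9}; accept 1 in set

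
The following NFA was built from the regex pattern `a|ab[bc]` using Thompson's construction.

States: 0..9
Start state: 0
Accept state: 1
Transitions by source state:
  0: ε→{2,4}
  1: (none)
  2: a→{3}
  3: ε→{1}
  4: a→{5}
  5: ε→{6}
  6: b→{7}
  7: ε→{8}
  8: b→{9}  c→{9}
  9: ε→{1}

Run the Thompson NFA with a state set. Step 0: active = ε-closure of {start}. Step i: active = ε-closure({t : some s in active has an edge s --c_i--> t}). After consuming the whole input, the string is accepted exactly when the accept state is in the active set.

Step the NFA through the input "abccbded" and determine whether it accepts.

Answer: REJECT

Trace:
initial (ε-close {0}): {0,2,4}
'a' @ 1: {1,3,5,6}  (accept∈set)
'b' @ 2: {7,8}
'c' @ 3: {1,9}  (accept∈set)
'c' @ 4: {}  — state set empty
rest 'bded' ignored (set empty)
after full input: {}  (accept=1 not in)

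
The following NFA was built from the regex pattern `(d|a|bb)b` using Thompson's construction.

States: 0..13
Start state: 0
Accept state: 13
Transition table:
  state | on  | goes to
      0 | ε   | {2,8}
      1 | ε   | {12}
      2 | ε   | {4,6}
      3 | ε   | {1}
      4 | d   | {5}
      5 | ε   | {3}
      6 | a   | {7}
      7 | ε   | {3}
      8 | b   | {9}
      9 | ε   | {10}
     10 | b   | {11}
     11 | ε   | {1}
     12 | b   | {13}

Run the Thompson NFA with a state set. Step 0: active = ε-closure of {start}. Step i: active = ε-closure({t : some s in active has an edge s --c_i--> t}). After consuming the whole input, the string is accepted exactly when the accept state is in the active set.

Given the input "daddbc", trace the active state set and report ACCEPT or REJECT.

start: ε-closure({0}) = {0,2,4,6,8}
'd' @ 1: {1,3,5,12}
'a' @ 2: {}  — no active states
rest 'ddbc' ignored (set empty)
after full input: {}  (accept=13 not in)

Answer: REJECT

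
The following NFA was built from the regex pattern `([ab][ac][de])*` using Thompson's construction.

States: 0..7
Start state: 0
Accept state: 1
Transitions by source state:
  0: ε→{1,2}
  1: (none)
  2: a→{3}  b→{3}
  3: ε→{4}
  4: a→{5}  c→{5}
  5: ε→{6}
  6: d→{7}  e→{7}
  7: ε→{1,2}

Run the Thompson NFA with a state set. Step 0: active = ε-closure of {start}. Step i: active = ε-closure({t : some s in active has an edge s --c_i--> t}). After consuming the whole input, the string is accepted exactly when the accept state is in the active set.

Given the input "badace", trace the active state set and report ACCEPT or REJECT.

initial (ε-close {0}): {0,1,2}
'b' @ 1: {3,4}
'a' @ 2: {5,6}
'd' @ 3: {1,2,7}  (accept∈set)
'a' @ 4: {3,4}
'c' @ 5: {5,6}
'e' @ 6: {1,2,7}  (accept∈set)
after full input: {1,2,7}  (accept=1 in)

Answer: ACCEPT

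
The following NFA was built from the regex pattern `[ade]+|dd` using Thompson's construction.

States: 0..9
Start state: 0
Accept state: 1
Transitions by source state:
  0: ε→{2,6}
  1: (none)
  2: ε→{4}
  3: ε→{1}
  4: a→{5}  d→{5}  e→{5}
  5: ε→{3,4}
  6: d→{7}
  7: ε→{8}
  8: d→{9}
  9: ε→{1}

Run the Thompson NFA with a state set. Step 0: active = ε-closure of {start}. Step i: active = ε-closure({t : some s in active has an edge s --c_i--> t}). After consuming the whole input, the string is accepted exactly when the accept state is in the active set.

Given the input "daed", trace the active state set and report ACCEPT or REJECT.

start: ε-closure({0}) = {0,2,4,6}
'd' @ 1: {1,3,4,5,7,8}  ✓accept
'a' @ 2: {1,3,4,5}  ✓accept
'e' @ 3: {1,3,4,5}  ✓accept
'd' @ 4: {1,3,4,5}  ✓accept
final: {1,3,4,5}; accept 1 in set

Answer: ACCEPT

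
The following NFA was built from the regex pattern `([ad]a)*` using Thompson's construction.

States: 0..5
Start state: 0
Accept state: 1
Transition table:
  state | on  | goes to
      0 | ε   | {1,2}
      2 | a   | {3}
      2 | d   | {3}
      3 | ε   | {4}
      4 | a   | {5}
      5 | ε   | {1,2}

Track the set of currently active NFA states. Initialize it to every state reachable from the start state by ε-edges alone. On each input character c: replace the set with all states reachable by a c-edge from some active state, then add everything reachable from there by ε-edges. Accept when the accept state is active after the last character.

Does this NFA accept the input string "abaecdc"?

Answer: REJECT

Derivation:
start: ε-closure({0}) = {0,1,2}
'a' @ 1: {3,4}
'b' @ 2: {}  — no active states
rest 'aecdc' ignored (set empty)
end set {} — state 1 not in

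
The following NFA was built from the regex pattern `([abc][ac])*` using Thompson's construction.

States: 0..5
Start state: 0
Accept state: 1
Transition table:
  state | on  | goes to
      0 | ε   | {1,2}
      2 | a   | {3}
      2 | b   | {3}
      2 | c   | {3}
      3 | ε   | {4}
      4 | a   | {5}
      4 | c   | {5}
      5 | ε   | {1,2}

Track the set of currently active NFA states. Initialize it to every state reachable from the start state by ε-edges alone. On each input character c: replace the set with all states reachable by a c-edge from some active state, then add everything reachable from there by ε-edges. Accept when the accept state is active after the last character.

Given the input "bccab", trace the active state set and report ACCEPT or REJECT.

S₀ = ε-closure({0}) = {0,1,2}
'b' @ 1: {3,4}
'c' @ 2: {1,2,5}  (accept∈set)
'c' @ 3: {3,4}
'a' @ 4: {1,2,5}  (accept∈set)
'b' @ 5: {3,4}
end set {3,4} — state 1 not in

Answer: REJECT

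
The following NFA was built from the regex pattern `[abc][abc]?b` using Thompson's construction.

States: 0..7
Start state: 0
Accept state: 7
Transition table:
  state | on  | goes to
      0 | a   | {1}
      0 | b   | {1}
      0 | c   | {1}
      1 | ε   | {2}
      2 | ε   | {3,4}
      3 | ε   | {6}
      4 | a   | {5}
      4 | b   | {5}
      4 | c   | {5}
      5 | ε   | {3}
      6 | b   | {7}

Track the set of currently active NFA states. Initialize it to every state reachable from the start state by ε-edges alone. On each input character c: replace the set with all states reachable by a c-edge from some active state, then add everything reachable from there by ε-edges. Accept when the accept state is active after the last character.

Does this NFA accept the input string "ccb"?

S₀ = ε-closure({0}) = {0}
'c' @ 1: {1,2,3,4,6}
'c' @ 2: {3,5,6}
'b' @ 3: {7}  ✓accept
end set {7} — state 7 in

Answer: ACCEPT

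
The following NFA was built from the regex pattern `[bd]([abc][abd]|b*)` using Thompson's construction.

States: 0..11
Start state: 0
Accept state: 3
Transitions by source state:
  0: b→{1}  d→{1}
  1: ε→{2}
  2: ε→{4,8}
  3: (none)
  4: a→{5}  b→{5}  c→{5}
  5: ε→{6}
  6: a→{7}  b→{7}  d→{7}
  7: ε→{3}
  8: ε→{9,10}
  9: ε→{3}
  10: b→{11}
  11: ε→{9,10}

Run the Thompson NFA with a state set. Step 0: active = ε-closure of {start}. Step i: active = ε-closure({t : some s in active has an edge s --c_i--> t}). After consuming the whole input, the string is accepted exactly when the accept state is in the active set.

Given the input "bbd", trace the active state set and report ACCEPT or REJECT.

Answer: ACCEPT

Derivation:
initial (ε-close {0}): {0}
'b' @ 1: {1,2,3,4,8,9,10}  ✓accept
'b' @ 2: {3,5,6,9,10,11}  ✓accept
'd' @ 3: {3,7}  ✓accept
end set {3,7} — state 3 in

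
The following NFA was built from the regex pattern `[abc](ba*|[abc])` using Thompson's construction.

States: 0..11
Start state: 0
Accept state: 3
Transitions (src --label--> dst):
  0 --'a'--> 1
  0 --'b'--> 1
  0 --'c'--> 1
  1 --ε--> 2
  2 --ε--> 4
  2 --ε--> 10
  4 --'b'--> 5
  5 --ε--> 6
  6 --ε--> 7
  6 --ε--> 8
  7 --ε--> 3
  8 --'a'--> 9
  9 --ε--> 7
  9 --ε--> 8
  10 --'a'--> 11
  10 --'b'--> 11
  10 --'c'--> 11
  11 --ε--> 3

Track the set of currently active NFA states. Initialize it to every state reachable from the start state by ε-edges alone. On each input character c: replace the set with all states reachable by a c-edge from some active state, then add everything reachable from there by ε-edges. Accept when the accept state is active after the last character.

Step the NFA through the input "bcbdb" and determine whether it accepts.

initial (ε-close {0}): {0}
'b' @ 1: {1,2,4,10}
'c' @ 2: {3,11}  [accepting]
'b' @ 3: {}  — no active states
rest 'db' ignored (set empty)
after full input: {}  (accept=3 not in)

Answer: REJECT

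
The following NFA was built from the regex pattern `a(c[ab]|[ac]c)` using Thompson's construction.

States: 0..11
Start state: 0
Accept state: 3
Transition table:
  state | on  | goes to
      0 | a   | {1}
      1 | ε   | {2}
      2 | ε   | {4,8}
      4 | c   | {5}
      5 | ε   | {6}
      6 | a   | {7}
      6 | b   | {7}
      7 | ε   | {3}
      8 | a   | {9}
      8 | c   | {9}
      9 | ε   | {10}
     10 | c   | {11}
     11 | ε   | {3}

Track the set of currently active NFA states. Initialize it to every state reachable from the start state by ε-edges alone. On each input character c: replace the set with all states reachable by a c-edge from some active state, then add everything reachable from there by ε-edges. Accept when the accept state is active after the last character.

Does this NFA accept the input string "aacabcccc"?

Answer: REJECT

Derivation:
S₀ = ε-closure({0}) = {0}
'a' @ 1: {1,2,4,8}
'a' @ 2: {9,10}
'c' @ 3: {3,11}  (accept∈set)
'a' @ 4: {}  — state set empty
rest 'bcccc' ignored (set empty)
end set {} — state 3 not in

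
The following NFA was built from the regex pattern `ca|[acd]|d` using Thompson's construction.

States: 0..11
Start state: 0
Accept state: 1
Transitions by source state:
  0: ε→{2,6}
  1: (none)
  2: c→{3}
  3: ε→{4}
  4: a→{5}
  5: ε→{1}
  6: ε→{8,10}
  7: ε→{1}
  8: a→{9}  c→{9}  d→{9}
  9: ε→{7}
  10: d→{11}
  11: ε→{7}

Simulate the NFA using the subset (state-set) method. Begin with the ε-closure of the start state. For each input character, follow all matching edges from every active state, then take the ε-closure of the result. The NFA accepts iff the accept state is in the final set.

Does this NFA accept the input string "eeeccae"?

Answer: REJECT

Steps:
start: ε-closure({0}) = {0,2,6,8,10}
'e' @ 1: {}  — dead — no transitions
rest 'eeccae' ignored (set empty)
after full input: {}  (accept=1 not in)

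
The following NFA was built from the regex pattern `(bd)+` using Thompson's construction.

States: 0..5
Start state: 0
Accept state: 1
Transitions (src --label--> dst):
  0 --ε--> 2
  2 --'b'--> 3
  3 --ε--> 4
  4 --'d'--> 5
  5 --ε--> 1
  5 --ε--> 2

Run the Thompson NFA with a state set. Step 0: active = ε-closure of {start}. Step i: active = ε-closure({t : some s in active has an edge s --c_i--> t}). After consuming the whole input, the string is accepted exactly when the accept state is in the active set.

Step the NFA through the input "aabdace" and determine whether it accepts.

S₀ = ε-closure({0}) = {0,2}
'a' @ 1: {}  — no active states
rest 'abdace' ignored (set empty)
final: {}; accept 1 not in set

Answer: REJECT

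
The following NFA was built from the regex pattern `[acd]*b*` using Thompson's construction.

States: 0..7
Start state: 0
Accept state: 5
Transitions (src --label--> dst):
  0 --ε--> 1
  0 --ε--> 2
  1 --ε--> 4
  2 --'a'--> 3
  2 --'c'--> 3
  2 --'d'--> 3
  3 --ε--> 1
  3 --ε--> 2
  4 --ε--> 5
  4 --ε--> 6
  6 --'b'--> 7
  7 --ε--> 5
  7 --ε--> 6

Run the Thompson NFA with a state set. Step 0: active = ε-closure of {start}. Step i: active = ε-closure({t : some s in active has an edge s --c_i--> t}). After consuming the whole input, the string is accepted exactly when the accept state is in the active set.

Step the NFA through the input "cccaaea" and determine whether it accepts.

Answer: REJECT

Steps:
start: ε-closure({0}) = {0,1,2,4,5,6}
'c' @ 1: {1,2,3,4,5,6}  [accepting]
'c' @ 2: {1,2,3,4,5,6}  [accepting]
'c' @ 3: {1,2,3,4,5,6}  [accepting]
'a' @ 4: {1,2,3,4,5,6}  [accepting]
'a' @ 5: {1,2,3,4,5,6}  [accepting]
'e' @ 6: {}  — dead — no transitions
rest 'a' ignored (set empty)
after full input: {}  (accept=5 not in)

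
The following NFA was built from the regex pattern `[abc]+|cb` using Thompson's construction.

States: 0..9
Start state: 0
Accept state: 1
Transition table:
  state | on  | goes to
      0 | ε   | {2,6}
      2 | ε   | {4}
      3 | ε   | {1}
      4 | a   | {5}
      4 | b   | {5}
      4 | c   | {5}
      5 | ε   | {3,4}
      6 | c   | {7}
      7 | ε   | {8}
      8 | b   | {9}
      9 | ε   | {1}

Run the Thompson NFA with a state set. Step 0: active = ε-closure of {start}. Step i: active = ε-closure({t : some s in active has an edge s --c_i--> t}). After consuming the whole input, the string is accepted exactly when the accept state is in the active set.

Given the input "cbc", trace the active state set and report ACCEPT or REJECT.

Answer: ACCEPT

Derivation:
start: ε-closure({0}) = {0,2,4,6}
'c' @ 1: {1,3,4,5,7,8}  (accept∈set)
'b' @ 2: {1,3,4,5,9}  (accept∈set)
'c' @ 3: {1,3,4,5}  (accept∈set)
after full input: {1,3,4,5}  (accept=1 in)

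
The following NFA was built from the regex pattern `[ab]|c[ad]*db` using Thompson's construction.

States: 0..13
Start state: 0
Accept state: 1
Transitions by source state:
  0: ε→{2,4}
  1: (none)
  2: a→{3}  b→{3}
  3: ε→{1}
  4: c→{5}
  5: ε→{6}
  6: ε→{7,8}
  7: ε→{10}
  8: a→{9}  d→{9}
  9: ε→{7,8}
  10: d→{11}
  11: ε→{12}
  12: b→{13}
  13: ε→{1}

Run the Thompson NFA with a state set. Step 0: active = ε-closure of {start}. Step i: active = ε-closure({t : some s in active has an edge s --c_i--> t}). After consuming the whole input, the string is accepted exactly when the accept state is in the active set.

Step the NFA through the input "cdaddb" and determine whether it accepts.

Answer: ACCEPT

Derivation:
initial (ε-close {0}): {0,2,4}
'c' @ 1: {5,6,7,8,10}
'd' @ 2: {7,8,9,10,11,12}
'a' @ 3: {7,8,9,10}
'd' @ 4: {7,8,9,10,11,12}
'd' @ 5: {7,8,9,10,11,12}
'b' @ 6: {1,13}  (accept∈set)
after full input: {1,13}  (accept=1 in)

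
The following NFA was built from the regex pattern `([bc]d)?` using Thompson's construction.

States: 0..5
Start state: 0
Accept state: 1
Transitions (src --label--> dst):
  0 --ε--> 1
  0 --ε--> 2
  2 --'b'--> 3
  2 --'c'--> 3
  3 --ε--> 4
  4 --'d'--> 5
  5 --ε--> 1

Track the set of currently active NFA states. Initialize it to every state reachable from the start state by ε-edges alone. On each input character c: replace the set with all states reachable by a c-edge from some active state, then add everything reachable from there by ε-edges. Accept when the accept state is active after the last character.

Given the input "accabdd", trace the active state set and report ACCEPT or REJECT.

initial (ε-close {0}): {0,1,2}
'a' @ 1: {}  — state set empty
rest 'ccabdd' ignored (set empty)
final: {}; accept 1 not in set

Answer: REJECT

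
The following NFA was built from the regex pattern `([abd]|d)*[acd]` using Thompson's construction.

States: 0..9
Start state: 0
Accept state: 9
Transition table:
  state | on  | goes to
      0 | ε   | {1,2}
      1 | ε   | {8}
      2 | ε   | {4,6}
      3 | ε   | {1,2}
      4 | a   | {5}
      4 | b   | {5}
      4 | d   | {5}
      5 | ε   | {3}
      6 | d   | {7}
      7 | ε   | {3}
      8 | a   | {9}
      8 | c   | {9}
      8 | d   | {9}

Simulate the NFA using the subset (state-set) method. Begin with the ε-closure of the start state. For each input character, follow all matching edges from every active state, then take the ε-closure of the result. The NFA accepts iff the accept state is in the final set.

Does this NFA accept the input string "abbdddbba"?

initial (ε-close {0}): {0,1,2,4,6,8}
'a' @ 1: {1,2,3,4,5,6,8,9}  (accept∈set)
'b' @ 2: {1,2,3,4,5,6,8}
'b' @ 3: {1,2,3,4,5,6,8}
'd' @ 4: {1,2,3,4,5,6,7,8,9}  (accept∈set)
'd' @ 5: {1,2,3,4,5,6,7,8,9}  (accept∈set)
'd' @ 6: {1,2,3,4,5,6,7,8,9}  (accept∈set)
'b' @ 7: {1,2,3,4,5,6,8}
'b' @ 8: {1,2,3,4,5,6,8}
'a' @ 9: {1,2,3,4,5,6,8,9}  (accept∈set)
after full input: {1,2,3,4,5,6,8,9}  (accept=9 in)

Answer: ACCEPT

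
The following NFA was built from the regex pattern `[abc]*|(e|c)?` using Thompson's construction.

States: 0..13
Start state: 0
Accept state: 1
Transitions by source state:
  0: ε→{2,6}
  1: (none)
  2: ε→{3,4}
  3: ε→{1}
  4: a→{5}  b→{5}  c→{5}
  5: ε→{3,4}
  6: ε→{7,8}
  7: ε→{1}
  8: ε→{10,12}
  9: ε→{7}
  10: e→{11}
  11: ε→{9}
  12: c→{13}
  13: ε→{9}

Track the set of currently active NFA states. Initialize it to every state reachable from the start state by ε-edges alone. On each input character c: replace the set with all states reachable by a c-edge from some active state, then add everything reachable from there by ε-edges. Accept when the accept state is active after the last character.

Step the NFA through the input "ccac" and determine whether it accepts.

Answer: ACCEPT

Trace:
start: ε-closure({0}) = {0,1,2,3,4,6,7,8,10,12}
'c' @ 1: {1,3,4,5,7,9,13}  [accepting]
'c' @ 2: {1,3,4,5}  [accepting]
'a' @ 3: {1,3,4,5}  [accepting]
'c' @ 4: {1,3,4,5}  [accepting]
final: {1,3,4,5}; accept 1 in set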